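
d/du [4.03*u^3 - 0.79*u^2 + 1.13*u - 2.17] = 12.09*u^2 - 1.58*u + 1.13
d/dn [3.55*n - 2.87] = 3.55000000000000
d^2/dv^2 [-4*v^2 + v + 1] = -8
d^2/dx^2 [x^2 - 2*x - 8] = 2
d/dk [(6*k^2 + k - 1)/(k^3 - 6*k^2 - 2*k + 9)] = (-6*k^4 - 2*k^3 - 3*k^2 + 96*k + 7)/(k^6 - 12*k^5 + 32*k^4 + 42*k^3 - 104*k^2 - 36*k + 81)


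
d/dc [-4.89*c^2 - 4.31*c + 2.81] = -9.78*c - 4.31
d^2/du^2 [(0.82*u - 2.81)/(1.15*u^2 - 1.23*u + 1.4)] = ((8.4802 - 5.658*u)*(1.15*u^2 - 1.23*u + 1.4) + (0.82*u - 2.81)*(2.3*u - 1.23)*(4.6*u - 2.46))/(1.15*u^2 - 1.23*u + 1.4)^3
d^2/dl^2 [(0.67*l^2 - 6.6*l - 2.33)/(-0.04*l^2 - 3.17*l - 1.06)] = (0.191032*l^3 + 0.192816000000001*l^2 + 0.0936240000000055*l + 0.770026000000009)/(6.4e-5*l^6 + 0.015216*l^5 + 1.210956*l^4 + 32.661461*l^3 + 32.090334*l^2 + 10.685436*l + 1.191016)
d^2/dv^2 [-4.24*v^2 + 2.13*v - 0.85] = -8.48000000000000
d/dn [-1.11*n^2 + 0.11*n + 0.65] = 0.11 - 2.22*n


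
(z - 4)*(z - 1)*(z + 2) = z^3 - 3*z^2 - 6*z + 8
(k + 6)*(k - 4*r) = k^2 - 4*k*r + 6*k - 24*r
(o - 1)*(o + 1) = o^2 - 1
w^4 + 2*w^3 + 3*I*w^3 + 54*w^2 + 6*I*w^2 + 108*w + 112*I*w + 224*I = (w + 2)*(w - 7*I)*(w + 2*I)*(w + 8*I)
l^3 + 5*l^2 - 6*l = l*(l - 1)*(l + 6)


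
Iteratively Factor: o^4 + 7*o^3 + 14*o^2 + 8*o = (o + 4)*(o^3 + 3*o^2 + 2*o) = o*(o + 4)*(o^2 + 3*o + 2) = o*(o + 2)*(o + 4)*(o + 1)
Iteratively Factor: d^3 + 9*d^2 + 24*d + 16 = (d + 4)*(d^2 + 5*d + 4) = (d + 1)*(d + 4)*(d + 4)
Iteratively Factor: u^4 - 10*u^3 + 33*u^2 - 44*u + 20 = (u - 5)*(u^3 - 5*u^2 + 8*u - 4) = (u - 5)*(u - 2)*(u^2 - 3*u + 2) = (u - 5)*(u - 2)*(u - 1)*(u - 2)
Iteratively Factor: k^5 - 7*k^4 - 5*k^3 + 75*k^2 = (k + 3)*(k^4 - 10*k^3 + 25*k^2) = (k - 5)*(k + 3)*(k^3 - 5*k^2) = (k - 5)^2*(k + 3)*(k^2) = k*(k - 5)^2*(k + 3)*(k)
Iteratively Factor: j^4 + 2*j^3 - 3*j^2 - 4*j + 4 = (j - 1)*(j^3 + 3*j^2 - 4) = (j - 1)*(j + 2)*(j^2 + j - 2) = (j - 1)^2*(j + 2)*(j + 2)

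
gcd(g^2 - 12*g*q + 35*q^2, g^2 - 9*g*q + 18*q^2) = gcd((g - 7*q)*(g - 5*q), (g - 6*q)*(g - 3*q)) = 1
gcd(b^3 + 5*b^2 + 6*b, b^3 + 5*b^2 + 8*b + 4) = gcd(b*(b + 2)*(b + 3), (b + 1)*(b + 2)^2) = b + 2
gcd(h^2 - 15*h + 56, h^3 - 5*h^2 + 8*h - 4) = 1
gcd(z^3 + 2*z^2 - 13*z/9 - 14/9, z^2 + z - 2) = z - 1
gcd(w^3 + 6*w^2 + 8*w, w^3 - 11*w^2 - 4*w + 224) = w + 4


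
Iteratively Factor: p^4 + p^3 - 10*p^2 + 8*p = (p - 1)*(p^3 + 2*p^2 - 8*p) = (p - 2)*(p - 1)*(p^2 + 4*p) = p*(p - 2)*(p - 1)*(p + 4)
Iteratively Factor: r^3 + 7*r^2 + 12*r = (r + 4)*(r^2 + 3*r) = (r + 3)*(r + 4)*(r)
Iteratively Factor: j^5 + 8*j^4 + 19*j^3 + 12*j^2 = (j + 3)*(j^4 + 5*j^3 + 4*j^2) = (j + 3)*(j + 4)*(j^3 + j^2) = j*(j + 3)*(j + 4)*(j^2 + j) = j*(j + 1)*(j + 3)*(j + 4)*(j)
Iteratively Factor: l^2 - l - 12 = (l - 4)*(l + 3)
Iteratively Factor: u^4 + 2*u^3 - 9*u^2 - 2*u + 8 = (u - 1)*(u^3 + 3*u^2 - 6*u - 8) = (u - 2)*(u - 1)*(u^2 + 5*u + 4) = (u - 2)*(u - 1)*(u + 4)*(u + 1)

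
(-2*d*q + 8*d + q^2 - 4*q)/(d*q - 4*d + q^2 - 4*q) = (-2*d + q)/(d + q)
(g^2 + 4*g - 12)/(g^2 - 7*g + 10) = (g + 6)/(g - 5)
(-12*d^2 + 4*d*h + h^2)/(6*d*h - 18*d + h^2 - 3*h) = (-2*d + h)/(h - 3)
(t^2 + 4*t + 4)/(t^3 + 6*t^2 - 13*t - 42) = (t + 2)/(t^2 + 4*t - 21)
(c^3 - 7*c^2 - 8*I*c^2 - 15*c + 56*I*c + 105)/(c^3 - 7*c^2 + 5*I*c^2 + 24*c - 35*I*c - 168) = (c - 5*I)/(c + 8*I)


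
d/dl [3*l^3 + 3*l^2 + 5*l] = 9*l^2 + 6*l + 5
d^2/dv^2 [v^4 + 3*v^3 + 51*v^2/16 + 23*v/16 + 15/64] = 12*v^2 + 18*v + 51/8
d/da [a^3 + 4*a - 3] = 3*a^2 + 4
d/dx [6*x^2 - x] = 12*x - 1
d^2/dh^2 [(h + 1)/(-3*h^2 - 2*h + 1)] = -18/(27*h^3 - 27*h^2 + 9*h - 1)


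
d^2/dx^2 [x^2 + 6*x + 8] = 2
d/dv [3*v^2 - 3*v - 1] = 6*v - 3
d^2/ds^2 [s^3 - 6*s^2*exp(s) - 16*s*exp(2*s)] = -6*s^2*exp(s) - 64*s*exp(2*s) - 24*s*exp(s) + 6*s - 64*exp(2*s) - 12*exp(s)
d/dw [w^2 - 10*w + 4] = 2*w - 10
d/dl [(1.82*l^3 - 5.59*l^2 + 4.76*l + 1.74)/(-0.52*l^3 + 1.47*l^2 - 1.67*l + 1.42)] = (4.44089209850063e-16*l^5 - 0.231400000000001*l^4 - 1.1284*l^3 + 12.8057*l^2 - 20.9912*l + 9.665)/(0.2704*l^6 - 1.5288*l^5 + 3.8977*l^4 - 6.3866*l^3 + 6.9637*l^2 - 4.7428*l + 2.0164)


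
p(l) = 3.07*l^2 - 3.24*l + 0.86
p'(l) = 6.14*l - 3.24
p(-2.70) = 31.99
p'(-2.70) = -19.82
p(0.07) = 0.65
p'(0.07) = -2.81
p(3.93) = 35.54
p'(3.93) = 20.89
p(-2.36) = 25.61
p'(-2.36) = -17.73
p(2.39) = 10.65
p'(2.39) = 11.43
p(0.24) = 0.26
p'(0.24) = -1.77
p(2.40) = 10.77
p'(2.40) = 11.50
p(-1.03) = 7.45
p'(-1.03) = -9.56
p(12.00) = 404.06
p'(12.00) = 70.44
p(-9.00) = 278.69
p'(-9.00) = -58.50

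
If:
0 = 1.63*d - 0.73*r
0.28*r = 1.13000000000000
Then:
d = 1.81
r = 4.04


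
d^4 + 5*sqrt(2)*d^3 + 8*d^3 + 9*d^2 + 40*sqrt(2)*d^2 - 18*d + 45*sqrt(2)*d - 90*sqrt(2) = (d - 1)*(d + 3)*(d + 6)*(d + 5*sqrt(2))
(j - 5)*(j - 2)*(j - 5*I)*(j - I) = j^4 - 7*j^3 - 6*I*j^3 + 5*j^2 + 42*I*j^2 + 35*j - 60*I*j - 50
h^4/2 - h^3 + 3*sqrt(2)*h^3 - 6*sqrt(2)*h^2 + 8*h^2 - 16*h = h*(h/2 + sqrt(2))*(h - 2)*(h + 4*sqrt(2))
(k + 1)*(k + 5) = k^2 + 6*k + 5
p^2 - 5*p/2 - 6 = (p - 4)*(p + 3/2)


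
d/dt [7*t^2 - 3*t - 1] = 14*t - 3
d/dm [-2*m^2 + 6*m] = 6 - 4*m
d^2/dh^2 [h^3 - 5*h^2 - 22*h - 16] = 6*h - 10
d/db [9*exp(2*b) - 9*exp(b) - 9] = (18*exp(b) - 9)*exp(b)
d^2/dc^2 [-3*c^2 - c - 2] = -6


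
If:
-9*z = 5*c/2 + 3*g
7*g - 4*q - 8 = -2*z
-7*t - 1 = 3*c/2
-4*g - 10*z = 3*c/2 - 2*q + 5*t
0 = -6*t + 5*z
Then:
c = 24/23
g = 362/805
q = -2307/1610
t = -59/161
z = -354/805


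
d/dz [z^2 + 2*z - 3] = 2*z + 2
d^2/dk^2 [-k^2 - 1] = -2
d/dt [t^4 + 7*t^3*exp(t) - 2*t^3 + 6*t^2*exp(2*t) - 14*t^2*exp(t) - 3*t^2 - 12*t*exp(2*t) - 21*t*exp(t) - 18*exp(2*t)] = 7*t^3*exp(t) + 4*t^3 + 12*t^2*exp(2*t) + 7*t^2*exp(t) - 6*t^2 - 12*t*exp(2*t) - 49*t*exp(t) - 6*t - 48*exp(2*t) - 21*exp(t)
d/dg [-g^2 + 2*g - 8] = 2 - 2*g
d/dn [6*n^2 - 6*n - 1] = 12*n - 6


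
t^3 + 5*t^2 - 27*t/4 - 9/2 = (t - 3/2)*(t + 1/2)*(t + 6)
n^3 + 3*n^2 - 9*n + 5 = (n - 1)^2*(n + 5)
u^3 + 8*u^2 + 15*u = u*(u + 3)*(u + 5)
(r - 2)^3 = r^3 - 6*r^2 + 12*r - 8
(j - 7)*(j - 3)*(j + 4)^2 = j^4 - 2*j^3 - 43*j^2 + 8*j + 336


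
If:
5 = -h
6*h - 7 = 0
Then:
No Solution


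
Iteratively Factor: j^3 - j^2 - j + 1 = (j - 1)*(j^2 - 1) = (j - 1)*(j + 1)*(j - 1)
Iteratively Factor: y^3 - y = (y - 1)*(y^2 + y) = (y - 1)*(y + 1)*(y)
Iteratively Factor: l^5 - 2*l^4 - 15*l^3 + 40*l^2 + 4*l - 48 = (l - 2)*(l^4 - 15*l^2 + 10*l + 24) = (l - 2)^2*(l^3 + 2*l^2 - 11*l - 12) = (l - 3)*(l - 2)^2*(l^2 + 5*l + 4) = (l - 3)*(l - 2)^2*(l + 4)*(l + 1)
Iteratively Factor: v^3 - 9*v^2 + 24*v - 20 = (v - 2)*(v^2 - 7*v + 10) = (v - 5)*(v - 2)*(v - 2)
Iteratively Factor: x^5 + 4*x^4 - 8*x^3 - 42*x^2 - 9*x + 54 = (x - 3)*(x^4 + 7*x^3 + 13*x^2 - 3*x - 18) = (x - 3)*(x + 3)*(x^3 + 4*x^2 + x - 6) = (x - 3)*(x + 2)*(x + 3)*(x^2 + 2*x - 3) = (x - 3)*(x + 2)*(x + 3)^2*(x - 1)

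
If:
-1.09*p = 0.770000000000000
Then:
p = -0.71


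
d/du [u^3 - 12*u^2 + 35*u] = 3*u^2 - 24*u + 35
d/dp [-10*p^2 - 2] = -20*p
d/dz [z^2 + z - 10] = 2*z + 1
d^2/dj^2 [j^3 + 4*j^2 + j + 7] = 6*j + 8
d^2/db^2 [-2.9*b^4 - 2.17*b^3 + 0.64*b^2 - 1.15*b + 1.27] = -34.8*b^2 - 13.02*b + 1.28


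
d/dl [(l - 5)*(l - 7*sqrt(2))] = 2*l - 7*sqrt(2) - 5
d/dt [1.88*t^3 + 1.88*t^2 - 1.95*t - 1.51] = 5.64*t^2 + 3.76*t - 1.95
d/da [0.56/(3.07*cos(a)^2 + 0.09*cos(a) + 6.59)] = (3.4384*cos(a) + 0.0504)*sin(a)/(3.07*cos(a)^2 + 0.09*cos(a) + 6.59)^2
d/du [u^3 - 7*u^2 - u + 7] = 3*u^2 - 14*u - 1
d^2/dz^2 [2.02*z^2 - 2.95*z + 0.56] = 4.04000000000000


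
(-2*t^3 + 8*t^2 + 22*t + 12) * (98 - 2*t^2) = 4*t^5 - 16*t^4 - 240*t^3 + 760*t^2 + 2156*t + 1176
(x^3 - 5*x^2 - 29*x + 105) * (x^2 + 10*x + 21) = x^5 + 5*x^4 - 58*x^3 - 290*x^2 + 441*x + 2205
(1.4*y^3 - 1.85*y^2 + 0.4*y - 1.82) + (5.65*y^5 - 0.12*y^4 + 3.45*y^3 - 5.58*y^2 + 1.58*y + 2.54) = 5.65*y^5 - 0.12*y^4 + 4.85*y^3 - 7.43*y^2 + 1.98*y + 0.72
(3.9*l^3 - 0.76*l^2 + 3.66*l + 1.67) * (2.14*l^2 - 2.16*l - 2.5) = 8.346*l^5 - 10.0504*l^4 - 0.275999999999999*l^3 - 2.4318*l^2 - 12.7572*l - 4.175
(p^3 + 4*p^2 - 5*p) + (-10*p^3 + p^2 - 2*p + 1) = -9*p^3 + 5*p^2 - 7*p + 1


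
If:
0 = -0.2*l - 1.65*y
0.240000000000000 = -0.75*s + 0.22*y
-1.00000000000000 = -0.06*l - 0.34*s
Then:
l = 23.14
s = -1.14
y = -2.81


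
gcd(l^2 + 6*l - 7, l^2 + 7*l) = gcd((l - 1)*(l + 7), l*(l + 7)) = l + 7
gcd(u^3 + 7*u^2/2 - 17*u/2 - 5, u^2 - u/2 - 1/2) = u + 1/2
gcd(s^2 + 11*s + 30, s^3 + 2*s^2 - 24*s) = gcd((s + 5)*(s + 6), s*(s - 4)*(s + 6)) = s + 6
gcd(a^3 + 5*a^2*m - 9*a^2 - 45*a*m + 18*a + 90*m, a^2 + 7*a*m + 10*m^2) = a + 5*m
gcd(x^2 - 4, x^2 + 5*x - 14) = x - 2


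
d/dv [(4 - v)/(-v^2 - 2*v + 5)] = (v^2 + 2*v - 2*(v - 4)*(v + 1) - 5)/(v^2 + 2*v - 5)^2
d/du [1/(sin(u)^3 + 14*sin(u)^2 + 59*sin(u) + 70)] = (-28*sin(u) + 3*cos(u)^2 - 62)*cos(u)/(sin(u)^3 + 14*sin(u)^2 + 59*sin(u) + 70)^2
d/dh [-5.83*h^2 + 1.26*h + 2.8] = 1.26 - 11.66*h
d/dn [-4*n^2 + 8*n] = 8 - 8*n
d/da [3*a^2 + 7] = 6*a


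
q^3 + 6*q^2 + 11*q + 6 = (q + 1)*(q + 2)*(q + 3)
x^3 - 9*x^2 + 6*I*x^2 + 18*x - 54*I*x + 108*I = (x - 6)*(x - 3)*(x + 6*I)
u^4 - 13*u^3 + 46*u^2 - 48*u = u*(u - 8)*(u - 3)*(u - 2)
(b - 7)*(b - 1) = b^2 - 8*b + 7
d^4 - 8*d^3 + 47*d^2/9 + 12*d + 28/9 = (d - 7)*(d - 2)*(d + 1/3)*(d + 2/3)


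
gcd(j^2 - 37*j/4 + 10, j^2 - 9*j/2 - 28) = j - 8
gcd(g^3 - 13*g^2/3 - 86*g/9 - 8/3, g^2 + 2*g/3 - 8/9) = g + 4/3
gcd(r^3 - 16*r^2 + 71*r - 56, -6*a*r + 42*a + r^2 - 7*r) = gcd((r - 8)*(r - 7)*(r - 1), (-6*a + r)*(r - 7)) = r - 7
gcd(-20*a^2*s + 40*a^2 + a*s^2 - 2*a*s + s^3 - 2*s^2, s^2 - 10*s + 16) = s - 2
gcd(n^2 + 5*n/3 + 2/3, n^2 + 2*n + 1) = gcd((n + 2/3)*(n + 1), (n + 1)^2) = n + 1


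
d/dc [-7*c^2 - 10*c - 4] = -14*c - 10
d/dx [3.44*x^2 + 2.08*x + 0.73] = 6.88*x + 2.08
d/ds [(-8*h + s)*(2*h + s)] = -6*h + 2*s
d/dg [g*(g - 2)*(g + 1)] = 3*g^2 - 2*g - 2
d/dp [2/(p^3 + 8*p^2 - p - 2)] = 2*(-3*p^2 - 16*p + 1)/(p^3 + 8*p^2 - p - 2)^2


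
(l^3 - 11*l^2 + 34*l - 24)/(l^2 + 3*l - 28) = (l^2 - 7*l + 6)/(l + 7)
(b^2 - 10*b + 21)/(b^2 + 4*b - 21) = (b - 7)/(b + 7)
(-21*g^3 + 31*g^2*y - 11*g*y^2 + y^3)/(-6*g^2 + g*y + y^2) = (-21*g^3 + 31*g^2*y - 11*g*y^2 + y^3)/(-6*g^2 + g*y + y^2)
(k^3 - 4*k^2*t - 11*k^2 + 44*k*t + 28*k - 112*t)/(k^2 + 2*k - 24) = (k^2 - 4*k*t - 7*k + 28*t)/(k + 6)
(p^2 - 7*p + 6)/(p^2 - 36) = (p - 1)/(p + 6)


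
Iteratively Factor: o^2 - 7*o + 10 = (o - 5)*(o - 2)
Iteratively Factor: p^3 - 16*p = (p - 4)*(p^2 + 4*p) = (p - 4)*(p + 4)*(p)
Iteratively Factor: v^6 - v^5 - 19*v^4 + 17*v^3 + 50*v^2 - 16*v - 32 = (v + 4)*(v^5 - 5*v^4 + v^3 + 13*v^2 - 2*v - 8) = (v - 4)*(v + 4)*(v^4 - v^3 - 3*v^2 + v + 2) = (v - 4)*(v - 2)*(v + 4)*(v^3 + v^2 - v - 1) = (v - 4)*(v - 2)*(v - 1)*(v + 4)*(v^2 + 2*v + 1) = (v - 4)*(v - 2)*(v - 1)*(v + 1)*(v + 4)*(v + 1)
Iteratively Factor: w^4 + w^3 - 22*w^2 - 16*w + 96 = (w - 4)*(w^3 + 5*w^2 - 2*w - 24) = (w - 4)*(w - 2)*(w^2 + 7*w + 12) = (w - 4)*(w - 2)*(w + 4)*(w + 3)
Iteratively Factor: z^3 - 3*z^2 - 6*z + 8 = (z - 4)*(z^2 + z - 2) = (z - 4)*(z + 2)*(z - 1)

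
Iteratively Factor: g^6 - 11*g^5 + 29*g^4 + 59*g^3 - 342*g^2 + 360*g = (g - 5)*(g^5 - 6*g^4 - g^3 + 54*g^2 - 72*g) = (g - 5)*(g - 4)*(g^4 - 2*g^3 - 9*g^2 + 18*g) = (g - 5)*(g - 4)*(g - 3)*(g^3 + g^2 - 6*g) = (g - 5)*(g - 4)*(g - 3)*(g + 3)*(g^2 - 2*g) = (g - 5)*(g - 4)*(g - 3)*(g - 2)*(g + 3)*(g)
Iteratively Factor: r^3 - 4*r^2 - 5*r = (r + 1)*(r^2 - 5*r) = r*(r + 1)*(r - 5)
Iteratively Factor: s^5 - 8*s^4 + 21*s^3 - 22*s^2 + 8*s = (s - 4)*(s^4 - 4*s^3 + 5*s^2 - 2*s) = (s - 4)*(s - 2)*(s^3 - 2*s^2 + s) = (s - 4)*(s - 2)*(s - 1)*(s^2 - s) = s*(s - 4)*(s - 2)*(s - 1)*(s - 1)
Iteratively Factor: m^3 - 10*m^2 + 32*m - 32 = (m - 4)*(m^2 - 6*m + 8) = (m - 4)^2*(m - 2)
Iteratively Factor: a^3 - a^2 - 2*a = (a + 1)*(a^2 - 2*a) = a*(a + 1)*(a - 2)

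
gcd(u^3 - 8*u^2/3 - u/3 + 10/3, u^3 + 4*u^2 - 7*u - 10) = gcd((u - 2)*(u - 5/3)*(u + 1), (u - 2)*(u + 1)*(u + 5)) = u^2 - u - 2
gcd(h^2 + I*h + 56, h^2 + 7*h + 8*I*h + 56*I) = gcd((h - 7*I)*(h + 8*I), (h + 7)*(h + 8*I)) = h + 8*I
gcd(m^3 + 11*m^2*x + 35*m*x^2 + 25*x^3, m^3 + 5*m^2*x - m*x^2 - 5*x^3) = m^2 + 6*m*x + 5*x^2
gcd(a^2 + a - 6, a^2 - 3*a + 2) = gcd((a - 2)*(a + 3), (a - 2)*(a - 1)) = a - 2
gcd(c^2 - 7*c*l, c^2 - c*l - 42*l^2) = c - 7*l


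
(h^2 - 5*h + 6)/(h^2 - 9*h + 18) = (h - 2)/(h - 6)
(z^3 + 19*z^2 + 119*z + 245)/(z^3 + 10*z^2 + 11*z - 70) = (z + 7)/(z - 2)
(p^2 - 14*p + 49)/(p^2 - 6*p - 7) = (p - 7)/(p + 1)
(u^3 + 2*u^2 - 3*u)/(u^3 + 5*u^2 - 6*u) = (u + 3)/(u + 6)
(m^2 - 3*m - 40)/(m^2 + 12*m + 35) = (m - 8)/(m + 7)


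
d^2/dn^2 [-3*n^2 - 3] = -6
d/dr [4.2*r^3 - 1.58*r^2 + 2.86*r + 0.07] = 12.6*r^2 - 3.16*r + 2.86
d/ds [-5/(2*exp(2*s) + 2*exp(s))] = 5*(2*exp(s) + 1)*exp(-s)/(2*(exp(s) + 1)^2)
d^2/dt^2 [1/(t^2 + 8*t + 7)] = 2*(-t^2 - 8*t + 4*(t + 4)^2 - 7)/(t^2 + 8*t + 7)^3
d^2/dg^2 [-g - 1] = 0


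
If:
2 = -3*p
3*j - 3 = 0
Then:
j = 1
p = -2/3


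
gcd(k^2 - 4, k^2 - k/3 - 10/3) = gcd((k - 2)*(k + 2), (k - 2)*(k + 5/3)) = k - 2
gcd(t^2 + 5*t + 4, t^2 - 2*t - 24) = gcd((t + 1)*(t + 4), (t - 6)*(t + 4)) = t + 4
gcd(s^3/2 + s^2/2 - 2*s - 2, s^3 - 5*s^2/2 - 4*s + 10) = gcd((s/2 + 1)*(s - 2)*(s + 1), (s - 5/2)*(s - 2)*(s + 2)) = s^2 - 4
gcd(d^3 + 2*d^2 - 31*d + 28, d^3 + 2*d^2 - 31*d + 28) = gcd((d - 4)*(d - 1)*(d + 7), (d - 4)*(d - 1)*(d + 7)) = d^3 + 2*d^2 - 31*d + 28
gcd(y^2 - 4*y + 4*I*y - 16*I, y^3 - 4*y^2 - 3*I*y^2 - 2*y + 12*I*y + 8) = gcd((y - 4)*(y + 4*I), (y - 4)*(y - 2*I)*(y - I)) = y - 4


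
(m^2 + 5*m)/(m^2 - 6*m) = (m + 5)/(m - 6)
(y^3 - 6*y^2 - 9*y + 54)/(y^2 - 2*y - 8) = (-y^3 + 6*y^2 + 9*y - 54)/(-y^2 + 2*y + 8)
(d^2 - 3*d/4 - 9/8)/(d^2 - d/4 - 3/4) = (d - 3/2)/(d - 1)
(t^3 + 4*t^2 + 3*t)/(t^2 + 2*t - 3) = t*(t + 1)/(t - 1)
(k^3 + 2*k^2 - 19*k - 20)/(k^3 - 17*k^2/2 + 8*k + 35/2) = 2*(k^2 + k - 20)/(2*k^2 - 19*k + 35)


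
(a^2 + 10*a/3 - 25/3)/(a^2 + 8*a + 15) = (a - 5/3)/(a + 3)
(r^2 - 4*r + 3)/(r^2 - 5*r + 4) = (r - 3)/(r - 4)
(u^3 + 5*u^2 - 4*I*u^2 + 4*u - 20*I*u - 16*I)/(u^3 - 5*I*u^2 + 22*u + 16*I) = (u^3 + u^2*(5 - 4*I) + u*(4 - 20*I) - 16*I)/(u^3 - 5*I*u^2 + 22*u + 16*I)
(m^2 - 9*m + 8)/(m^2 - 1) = (m - 8)/(m + 1)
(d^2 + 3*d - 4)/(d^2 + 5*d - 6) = (d + 4)/(d + 6)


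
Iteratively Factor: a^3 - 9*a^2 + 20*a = (a)*(a^2 - 9*a + 20) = a*(a - 4)*(a - 5)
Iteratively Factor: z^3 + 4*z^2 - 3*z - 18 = (z - 2)*(z^2 + 6*z + 9) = (z - 2)*(z + 3)*(z + 3)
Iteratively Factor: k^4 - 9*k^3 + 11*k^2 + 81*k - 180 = (k - 3)*(k^3 - 6*k^2 - 7*k + 60) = (k - 4)*(k - 3)*(k^2 - 2*k - 15) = (k - 4)*(k - 3)*(k + 3)*(k - 5)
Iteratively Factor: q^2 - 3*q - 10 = (q - 5)*(q + 2)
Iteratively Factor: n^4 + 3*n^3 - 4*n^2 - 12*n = (n + 3)*(n^3 - 4*n) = (n + 2)*(n + 3)*(n^2 - 2*n) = (n - 2)*(n + 2)*(n + 3)*(n)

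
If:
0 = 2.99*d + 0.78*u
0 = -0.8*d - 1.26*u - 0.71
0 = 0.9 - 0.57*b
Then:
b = 1.58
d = 0.18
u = -0.68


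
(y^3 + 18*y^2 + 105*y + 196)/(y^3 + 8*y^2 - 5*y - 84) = (y + 7)/(y - 3)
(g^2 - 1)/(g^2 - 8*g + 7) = (g + 1)/(g - 7)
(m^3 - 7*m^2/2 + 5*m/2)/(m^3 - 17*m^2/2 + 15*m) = (m - 1)/(m - 6)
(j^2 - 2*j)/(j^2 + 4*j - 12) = j/(j + 6)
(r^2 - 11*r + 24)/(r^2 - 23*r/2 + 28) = 2*(r - 3)/(2*r - 7)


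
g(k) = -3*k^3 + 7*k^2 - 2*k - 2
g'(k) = -9*k^2 + 14*k - 2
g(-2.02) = 55.33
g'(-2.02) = -67.00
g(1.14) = 0.37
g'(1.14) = 2.26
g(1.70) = 0.09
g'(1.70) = -4.21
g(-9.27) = 3007.86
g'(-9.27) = -905.18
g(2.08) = -2.87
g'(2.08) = -11.82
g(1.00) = 0.00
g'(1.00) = 3.00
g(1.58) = 0.48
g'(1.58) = -2.35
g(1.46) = 0.66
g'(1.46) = -0.74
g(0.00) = -2.00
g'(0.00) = -2.00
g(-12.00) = 6214.00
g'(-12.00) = -1466.00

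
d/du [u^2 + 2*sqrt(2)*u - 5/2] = 2*u + 2*sqrt(2)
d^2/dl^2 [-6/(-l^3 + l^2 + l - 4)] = 12*((1 - 3*l)*(l^3 - l^2 - l + 4) + (-3*l^2 + 2*l + 1)^2)/(l^3 - l^2 - l + 4)^3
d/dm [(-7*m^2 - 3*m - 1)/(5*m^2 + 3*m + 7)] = 2*(-3*m^2 - 44*m - 9)/(25*m^4 + 30*m^3 + 79*m^2 + 42*m + 49)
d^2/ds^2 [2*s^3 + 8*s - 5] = 12*s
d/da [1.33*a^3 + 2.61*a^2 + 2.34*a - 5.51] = 3.99*a^2 + 5.22*a + 2.34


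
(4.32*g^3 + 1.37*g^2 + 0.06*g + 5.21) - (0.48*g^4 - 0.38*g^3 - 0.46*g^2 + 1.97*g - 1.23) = -0.48*g^4 + 4.7*g^3 + 1.83*g^2 - 1.91*g + 6.44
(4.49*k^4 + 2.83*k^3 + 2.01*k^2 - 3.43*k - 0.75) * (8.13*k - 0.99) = 36.5037*k^5 + 18.5628*k^4 + 13.5396*k^3 - 29.8758*k^2 - 2.7018*k + 0.7425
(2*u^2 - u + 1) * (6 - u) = -2*u^3 + 13*u^2 - 7*u + 6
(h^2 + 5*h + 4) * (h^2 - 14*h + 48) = h^4 - 9*h^3 - 18*h^2 + 184*h + 192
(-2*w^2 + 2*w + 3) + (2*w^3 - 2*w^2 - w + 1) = 2*w^3 - 4*w^2 + w + 4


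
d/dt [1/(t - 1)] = -1/(t - 1)^2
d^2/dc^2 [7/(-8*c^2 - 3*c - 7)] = 14*(64*c^2 + 24*c - (16*c + 3)^2 + 56)/(8*c^2 + 3*c + 7)^3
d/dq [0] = 0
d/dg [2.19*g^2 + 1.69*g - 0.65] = 4.38*g + 1.69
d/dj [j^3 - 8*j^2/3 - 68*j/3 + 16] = 3*j^2 - 16*j/3 - 68/3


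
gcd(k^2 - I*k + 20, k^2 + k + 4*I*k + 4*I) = k + 4*I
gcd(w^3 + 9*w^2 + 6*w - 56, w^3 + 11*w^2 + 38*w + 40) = w + 4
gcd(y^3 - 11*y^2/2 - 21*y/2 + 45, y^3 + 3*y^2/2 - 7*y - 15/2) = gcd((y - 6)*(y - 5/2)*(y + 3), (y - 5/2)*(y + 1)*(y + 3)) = y^2 + y/2 - 15/2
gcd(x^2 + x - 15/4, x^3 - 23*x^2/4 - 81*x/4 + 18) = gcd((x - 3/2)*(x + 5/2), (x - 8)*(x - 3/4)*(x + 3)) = 1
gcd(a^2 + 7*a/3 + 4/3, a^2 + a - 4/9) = a + 4/3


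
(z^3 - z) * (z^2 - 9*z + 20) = z^5 - 9*z^4 + 19*z^3 + 9*z^2 - 20*z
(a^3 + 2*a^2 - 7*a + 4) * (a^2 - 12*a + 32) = a^5 - 10*a^4 + a^3 + 152*a^2 - 272*a + 128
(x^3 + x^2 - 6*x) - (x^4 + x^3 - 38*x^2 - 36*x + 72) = -x^4 + 39*x^2 + 30*x - 72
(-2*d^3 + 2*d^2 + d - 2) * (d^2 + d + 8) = -2*d^5 - 13*d^3 + 15*d^2 + 6*d - 16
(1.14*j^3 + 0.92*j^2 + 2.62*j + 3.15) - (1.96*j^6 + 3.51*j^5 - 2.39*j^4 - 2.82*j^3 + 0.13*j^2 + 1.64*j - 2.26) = -1.96*j^6 - 3.51*j^5 + 2.39*j^4 + 3.96*j^3 + 0.79*j^2 + 0.98*j + 5.41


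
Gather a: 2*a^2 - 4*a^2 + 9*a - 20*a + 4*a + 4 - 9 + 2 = -2*a^2 - 7*a - 3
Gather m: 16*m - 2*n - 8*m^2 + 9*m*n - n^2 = -8*m^2 + m*(9*n + 16) - n^2 - 2*n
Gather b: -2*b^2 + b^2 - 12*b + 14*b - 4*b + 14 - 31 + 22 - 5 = -b^2 - 2*b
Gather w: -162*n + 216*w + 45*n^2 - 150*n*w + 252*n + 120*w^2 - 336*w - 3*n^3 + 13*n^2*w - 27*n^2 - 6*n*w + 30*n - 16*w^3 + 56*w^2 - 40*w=-3*n^3 + 18*n^2 + 120*n - 16*w^3 + 176*w^2 + w*(13*n^2 - 156*n - 160)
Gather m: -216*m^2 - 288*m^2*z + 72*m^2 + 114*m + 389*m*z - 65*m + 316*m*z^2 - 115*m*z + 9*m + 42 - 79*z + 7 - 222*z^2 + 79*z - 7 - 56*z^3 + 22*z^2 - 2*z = m^2*(-288*z - 144) + m*(316*z^2 + 274*z + 58) - 56*z^3 - 200*z^2 - 2*z + 42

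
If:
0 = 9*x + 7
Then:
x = -7/9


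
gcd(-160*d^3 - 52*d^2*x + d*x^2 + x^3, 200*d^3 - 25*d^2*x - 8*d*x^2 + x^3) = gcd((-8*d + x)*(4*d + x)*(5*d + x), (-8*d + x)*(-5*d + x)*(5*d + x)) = -40*d^2 - 3*d*x + x^2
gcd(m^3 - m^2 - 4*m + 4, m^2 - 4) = m^2 - 4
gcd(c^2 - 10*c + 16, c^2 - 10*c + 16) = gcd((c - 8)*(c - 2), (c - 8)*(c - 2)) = c^2 - 10*c + 16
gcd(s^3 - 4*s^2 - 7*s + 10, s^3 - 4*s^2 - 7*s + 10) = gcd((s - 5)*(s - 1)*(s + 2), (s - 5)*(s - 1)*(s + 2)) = s^3 - 4*s^2 - 7*s + 10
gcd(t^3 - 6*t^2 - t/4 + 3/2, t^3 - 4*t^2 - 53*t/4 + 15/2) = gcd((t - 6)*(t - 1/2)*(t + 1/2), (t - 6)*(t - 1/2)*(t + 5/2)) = t^2 - 13*t/2 + 3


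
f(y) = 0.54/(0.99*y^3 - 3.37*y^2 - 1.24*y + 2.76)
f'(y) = 0.54*(-2.97*y^2 + 6.74*y + 1.24)/(0.99*y^3 - 3.37*y^2 - 1.24*y + 2.76)^2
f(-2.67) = -0.01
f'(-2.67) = -0.02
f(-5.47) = -0.00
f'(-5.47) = -0.00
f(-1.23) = -0.20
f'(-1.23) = -0.88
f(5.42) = 0.01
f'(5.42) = -0.01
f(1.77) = -0.12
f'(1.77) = 0.10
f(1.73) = -0.12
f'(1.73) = 0.11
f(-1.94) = -0.04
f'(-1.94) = -0.06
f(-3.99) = -0.00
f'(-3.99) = -0.00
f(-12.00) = -0.00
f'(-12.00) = -0.00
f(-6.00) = -0.00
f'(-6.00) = -0.00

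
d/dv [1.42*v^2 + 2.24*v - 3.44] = 2.84*v + 2.24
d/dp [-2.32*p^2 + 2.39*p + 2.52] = 2.39 - 4.64*p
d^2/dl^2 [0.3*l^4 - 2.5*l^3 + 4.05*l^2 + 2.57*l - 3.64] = 3.6*l^2 - 15.0*l + 8.1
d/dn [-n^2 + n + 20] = 1 - 2*n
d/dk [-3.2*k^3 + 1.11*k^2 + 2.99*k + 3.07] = -9.6*k^2 + 2.22*k + 2.99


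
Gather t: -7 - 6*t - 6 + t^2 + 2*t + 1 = t^2 - 4*t - 12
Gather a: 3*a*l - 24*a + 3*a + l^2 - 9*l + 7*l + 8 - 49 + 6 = a*(3*l - 21) + l^2 - 2*l - 35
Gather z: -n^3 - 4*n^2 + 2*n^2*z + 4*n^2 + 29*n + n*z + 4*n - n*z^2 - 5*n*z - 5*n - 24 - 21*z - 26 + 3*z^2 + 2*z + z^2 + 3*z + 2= -n^3 + 28*n + z^2*(4 - n) + z*(2*n^2 - 4*n - 16) - 48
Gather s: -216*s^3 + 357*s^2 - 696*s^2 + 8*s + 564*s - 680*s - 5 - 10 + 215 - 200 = -216*s^3 - 339*s^2 - 108*s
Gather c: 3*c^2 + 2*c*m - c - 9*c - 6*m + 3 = 3*c^2 + c*(2*m - 10) - 6*m + 3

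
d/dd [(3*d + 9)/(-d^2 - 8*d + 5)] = 3*(-d^2 - 8*d + 2*(d + 3)*(d + 4) + 5)/(d^2 + 8*d - 5)^2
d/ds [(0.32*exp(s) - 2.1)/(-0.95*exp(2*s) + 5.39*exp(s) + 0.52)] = (0.304*exp(2*s) - 3.99*exp(s) + 11.4854)*exp(s)/(0.9025*exp(4*s) - 10.241*exp(3*s) + 28.0641*exp(2*s) + 5.6056*exp(s) + 0.2704)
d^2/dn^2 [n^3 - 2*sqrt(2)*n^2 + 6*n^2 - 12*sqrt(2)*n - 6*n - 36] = 6*n - 4*sqrt(2) + 12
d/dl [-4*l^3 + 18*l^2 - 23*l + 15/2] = -12*l^2 + 36*l - 23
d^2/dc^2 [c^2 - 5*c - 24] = 2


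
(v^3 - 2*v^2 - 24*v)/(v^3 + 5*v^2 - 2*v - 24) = v*(v - 6)/(v^2 + v - 6)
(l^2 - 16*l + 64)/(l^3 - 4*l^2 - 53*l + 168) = (l - 8)/(l^2 + 4*l - 21)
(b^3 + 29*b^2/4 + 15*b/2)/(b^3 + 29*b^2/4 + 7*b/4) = (4*b^2 + 29*b + 30)/(4*b^2 + 29*b + 7)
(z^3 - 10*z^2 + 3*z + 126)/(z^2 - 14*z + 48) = (z^2 - 4*z - 21)/(z - 8)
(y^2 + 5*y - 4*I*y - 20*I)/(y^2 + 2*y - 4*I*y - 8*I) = (y + 5)/(y + 2)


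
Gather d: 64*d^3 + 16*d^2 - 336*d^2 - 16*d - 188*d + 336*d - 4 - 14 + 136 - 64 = 64*d^3 - 320*d^2 + 132*d + 54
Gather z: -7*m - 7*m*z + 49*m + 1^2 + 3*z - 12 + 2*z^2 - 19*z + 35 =42*m + 2*z^2 + z*(-7*m - 16) + 24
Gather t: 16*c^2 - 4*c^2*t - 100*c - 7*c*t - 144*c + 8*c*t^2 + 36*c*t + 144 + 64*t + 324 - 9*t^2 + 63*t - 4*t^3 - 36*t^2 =16*c^2 - 244*c - 4*t^3 + t^2*(8*c - 45) + t*(-4*c^2 + 29*c + 127) + 468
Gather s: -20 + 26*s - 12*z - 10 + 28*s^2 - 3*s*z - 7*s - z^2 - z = 28*s^2 + s*(19 - 3*z) - z^2 - 13*z - 30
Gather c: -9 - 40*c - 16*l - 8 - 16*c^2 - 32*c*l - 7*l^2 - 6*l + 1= -16*c^2 + c*(-32*l - 40) - 7*l^2 - 22*l - 16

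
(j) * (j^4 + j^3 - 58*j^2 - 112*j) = j^5 + j^4 - 58*j^3 - 112*j^2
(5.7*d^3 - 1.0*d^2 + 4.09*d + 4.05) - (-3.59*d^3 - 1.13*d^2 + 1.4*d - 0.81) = 9.29*d^3 + 0.13*d^2 + 2.69*d + 4.86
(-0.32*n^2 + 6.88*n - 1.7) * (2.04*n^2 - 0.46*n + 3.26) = -0.6528*n^4 + 14.1824*n^3 - 7.676*n^2 + 23.2108*n - 5.542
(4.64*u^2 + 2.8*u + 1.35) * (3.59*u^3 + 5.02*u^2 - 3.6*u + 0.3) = 16.6576*u^5 + 33.3448*u^4 + 2.1985*u^3 - 1.911*u^2 - 4.02*u + 0.405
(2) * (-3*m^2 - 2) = -6*m^2 - 4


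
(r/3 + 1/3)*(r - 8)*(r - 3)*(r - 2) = r^4/3 - 4*r^3 + 11*r^2 - 2*r/3 - 16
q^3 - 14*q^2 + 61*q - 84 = (q - 7)*(q - 4)*(q - 3)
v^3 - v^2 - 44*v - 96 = (v - 8)*(v + 3)*(v + 4)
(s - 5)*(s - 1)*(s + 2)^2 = s^4 - 2*s^3 - 15*s^2 - 4*s + 20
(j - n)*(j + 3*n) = j^2 + 2*j*n - 3*n^2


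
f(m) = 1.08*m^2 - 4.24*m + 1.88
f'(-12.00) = -30.16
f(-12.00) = 208.28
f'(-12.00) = -30.16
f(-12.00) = 208.28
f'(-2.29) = -9.19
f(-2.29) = 17.25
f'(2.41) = 0.97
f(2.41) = -2.07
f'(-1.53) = -7.54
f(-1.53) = 10.90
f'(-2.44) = -9.51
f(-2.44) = 18.66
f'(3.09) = 2.43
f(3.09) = -0.91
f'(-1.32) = -7.09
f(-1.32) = 9.36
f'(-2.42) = -9.47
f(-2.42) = 18.47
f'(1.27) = -1.50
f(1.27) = -1.76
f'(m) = 2.16*m - 4.24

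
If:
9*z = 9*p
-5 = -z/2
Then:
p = 10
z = 10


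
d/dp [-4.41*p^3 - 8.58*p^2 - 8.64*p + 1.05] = -13.23*p^2 - 17.16*p - 8.64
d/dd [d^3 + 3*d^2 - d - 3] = 3*d^2 + 6*d - 1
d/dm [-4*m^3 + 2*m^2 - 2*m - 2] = -12*m^2 + 4*m - 2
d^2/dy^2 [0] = 0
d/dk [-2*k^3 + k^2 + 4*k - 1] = -6*k^2 + 2*k + 4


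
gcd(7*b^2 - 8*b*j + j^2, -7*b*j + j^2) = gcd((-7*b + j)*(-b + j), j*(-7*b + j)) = 7*b - j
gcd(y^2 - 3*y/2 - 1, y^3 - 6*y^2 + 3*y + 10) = y - 2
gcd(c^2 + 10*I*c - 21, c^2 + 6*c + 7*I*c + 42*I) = c + 7*I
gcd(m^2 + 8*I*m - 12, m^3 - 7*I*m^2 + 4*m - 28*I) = m + 2*I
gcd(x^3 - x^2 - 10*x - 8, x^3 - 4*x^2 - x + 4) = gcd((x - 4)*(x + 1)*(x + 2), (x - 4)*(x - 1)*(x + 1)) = x^2 - 3*x - 4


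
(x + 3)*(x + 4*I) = x^2 + 3*x + 4*I*x + 12*I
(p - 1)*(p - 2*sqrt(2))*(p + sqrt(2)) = p^3 - sqrt(2)*p^2 - p^2 - 4*p + sqrt(2)*p + 4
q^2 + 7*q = q*(q + 7)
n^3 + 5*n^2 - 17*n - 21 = (n - 3)*(n + 1)*(n + 7)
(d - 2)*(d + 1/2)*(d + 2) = d^3 + d^2/2 - 4*d - 2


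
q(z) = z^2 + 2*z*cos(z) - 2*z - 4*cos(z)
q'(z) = -2*z*sin(z) + 2*z + 4*sin(z) + 2*cos(z) - 2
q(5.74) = 27.87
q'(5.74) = 15.06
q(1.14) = -1.70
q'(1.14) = 2.68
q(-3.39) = 28.72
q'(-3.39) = -8.07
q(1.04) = -1.97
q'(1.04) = 2.75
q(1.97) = -0.04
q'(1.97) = 1.22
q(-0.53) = -3.02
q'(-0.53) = -3.89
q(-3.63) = 30.38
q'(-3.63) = -5.74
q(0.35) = -3.68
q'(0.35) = 1.71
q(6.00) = 31.68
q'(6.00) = 14.16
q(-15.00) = 280.83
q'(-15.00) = -55.63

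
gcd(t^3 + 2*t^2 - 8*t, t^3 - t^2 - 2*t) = t^2 - 2*t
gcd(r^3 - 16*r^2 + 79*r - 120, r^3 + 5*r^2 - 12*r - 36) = r - 3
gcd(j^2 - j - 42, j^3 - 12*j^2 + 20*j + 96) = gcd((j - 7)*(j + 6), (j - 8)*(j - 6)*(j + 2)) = 1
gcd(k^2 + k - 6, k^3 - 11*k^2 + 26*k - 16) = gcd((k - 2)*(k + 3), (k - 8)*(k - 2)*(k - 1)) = k - 2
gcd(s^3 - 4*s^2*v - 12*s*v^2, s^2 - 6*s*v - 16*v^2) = s + 2*v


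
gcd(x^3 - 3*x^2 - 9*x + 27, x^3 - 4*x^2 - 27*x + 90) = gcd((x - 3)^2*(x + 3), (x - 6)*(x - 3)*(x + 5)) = x - 3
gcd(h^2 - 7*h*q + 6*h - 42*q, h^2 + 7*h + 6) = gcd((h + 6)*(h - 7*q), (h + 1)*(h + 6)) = h + 6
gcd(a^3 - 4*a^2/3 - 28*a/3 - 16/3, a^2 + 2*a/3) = a + 2/3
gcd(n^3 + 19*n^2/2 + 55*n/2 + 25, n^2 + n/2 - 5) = n + 5/2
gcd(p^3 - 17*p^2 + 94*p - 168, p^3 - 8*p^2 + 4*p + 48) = p^2 - 10*p + 24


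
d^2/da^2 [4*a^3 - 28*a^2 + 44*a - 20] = 24*a - 56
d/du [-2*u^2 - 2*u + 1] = -4*u - 2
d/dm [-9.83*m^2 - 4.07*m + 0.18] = -19.66*m - 4.07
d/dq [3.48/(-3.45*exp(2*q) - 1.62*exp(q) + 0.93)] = (24.012*exp(q) + 5.6376)*exp(q)/(3.45*exp(2*q) + 1.62*exp(q) - 0.93)^2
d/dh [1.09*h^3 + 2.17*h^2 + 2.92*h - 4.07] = 3.27*h^2 + 4.34*h + 2.92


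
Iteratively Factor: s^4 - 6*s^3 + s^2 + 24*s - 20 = (s - 5)*(s^3 - s^2 - 4*s + 4) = (s - 5)*(s + 2)*(s^2 - 3*s + 2) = (s - 5)*(s - 1)*(s + 2)*(s - 2)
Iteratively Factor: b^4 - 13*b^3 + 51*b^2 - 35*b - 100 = (b - 5)*(b^3 - 8*b^2 + 11*b + 20) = (b - 5)*(b + 1)*(b^2 - 9*b + 20) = (b - 5)*(b - 4)*(b + 1)*(b - 5)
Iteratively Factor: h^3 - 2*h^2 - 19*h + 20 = (h - 1)*(h^2 - h - 20) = (h - 5)*(h - 1)*(h + 4)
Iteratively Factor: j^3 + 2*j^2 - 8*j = (j)*(j^2 + 2*j - 8) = j*(j + 4)*(j - 2)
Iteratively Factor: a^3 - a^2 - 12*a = (a - 4)*(a^2 + 3*a) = a*(a - 4)*(a + 3)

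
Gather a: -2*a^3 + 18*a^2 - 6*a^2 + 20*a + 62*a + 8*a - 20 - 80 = -2*a^3 + 12*a^2 + 90*a - 100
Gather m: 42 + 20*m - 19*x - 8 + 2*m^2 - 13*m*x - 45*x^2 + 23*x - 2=2*m^2 + m*(20 - 13*x) - 45*x^2 + 4*x + 32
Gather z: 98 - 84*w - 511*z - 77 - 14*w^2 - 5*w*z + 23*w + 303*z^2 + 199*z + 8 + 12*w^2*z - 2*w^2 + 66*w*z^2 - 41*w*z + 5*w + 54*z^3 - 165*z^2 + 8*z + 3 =-16*w^2 - 56*w + 54*z^3 + z^2*(66*w + 138) + z*(12*w^2 - 46*w - 304) + 32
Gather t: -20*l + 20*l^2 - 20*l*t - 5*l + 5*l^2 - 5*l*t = 25*l^2 - 25*l*t - 25*l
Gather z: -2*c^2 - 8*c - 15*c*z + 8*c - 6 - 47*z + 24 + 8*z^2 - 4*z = -2*c^2 + 8*z^2 + z*(-15*c - 51) + 18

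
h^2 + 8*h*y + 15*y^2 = (h + 3*y)*(h + 5*y)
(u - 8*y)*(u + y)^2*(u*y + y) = u^4*y - 6*u^3*y^2 + u^3*y - 15*u^2*y^3 - 6*u^2*y^2 - 8*u*y^4 - 15*u*y^3 - 8*y^4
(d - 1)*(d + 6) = d^2 + 5*d - 6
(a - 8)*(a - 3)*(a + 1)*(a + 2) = a^4 - 8*a^3 - 7*a^2 + 50*a + 48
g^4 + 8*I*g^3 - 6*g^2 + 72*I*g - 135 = (g - 3*I)*(g + 3*I)^2*(g + 5*I)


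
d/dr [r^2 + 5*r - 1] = 2*r + 5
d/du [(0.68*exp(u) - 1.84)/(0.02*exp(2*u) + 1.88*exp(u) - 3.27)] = (-0.0136*exp(2*u) + 0.0735999999999999*exp(u) + 1.2356)*exp(u)/(0.0004*exp(4*u) + 0.0752*exp(3*u) + 3.4036*exp(2*u) - 12.2952*exp(u) + 10.6929)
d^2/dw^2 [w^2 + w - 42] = 2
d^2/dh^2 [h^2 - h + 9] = 2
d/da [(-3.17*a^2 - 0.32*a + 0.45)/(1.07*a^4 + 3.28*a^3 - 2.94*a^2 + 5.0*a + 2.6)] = (6.7838*a^5 + 11.4248*a^4 + 0.173200000000001*a^3 - 21.2188*a^2 - 13.838*a - 3.082)/(1.1449*a^8 + 7.0192*a^7 + 4.4668*a^6 - 8.5864*a^5 + 47.0076*a^4 - 12.344*a^3 + 9.712*a^2 + 26.0*a + 6.76)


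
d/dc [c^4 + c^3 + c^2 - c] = 4*c^3 + 3*c^2 + 2*c - 1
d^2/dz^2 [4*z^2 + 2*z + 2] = 8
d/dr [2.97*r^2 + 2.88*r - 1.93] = 5.94*r + 2.88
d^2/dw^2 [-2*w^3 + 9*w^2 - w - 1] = 18 - 12*w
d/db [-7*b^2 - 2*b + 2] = -14*b - 2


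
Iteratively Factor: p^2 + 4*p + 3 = (p + 1)*(p + 3)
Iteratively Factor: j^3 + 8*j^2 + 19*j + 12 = (j + 4)*(j^2 + 4*j + 3) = (j + 1)*(j + 4)*(j + 3)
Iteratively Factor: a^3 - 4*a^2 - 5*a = (a - 5)*(a^2 + a) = a*(a - 5)*(a + 1)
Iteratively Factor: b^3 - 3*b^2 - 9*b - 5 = (b - 5)*(b^2 + 2*b + 1) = (b - 5)*(b + 1)*(b + 1)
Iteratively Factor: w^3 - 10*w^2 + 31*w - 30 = (w - 5)*(w^2 - 5*w + 6) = (w - 5)*(w - 2)*(w - 3)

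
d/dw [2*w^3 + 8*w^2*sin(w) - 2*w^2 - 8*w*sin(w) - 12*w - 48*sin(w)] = 8*w^2*cos(w) + 6*w^2 + 16*w*sin(w) - 8*w*cos(w) - 4*w - 8*sin(w) - 48*cos(w) - 12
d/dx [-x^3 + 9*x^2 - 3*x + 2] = -3*x^2 + 18*x - 3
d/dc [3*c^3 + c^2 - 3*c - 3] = 9*c^2 + 2*c - 3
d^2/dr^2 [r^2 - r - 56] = 2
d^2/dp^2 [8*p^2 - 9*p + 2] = 16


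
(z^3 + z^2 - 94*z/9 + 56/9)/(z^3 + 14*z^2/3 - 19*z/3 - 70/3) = (3*z^2 + 10*z - 8)/(3*(z^2 + 7*z + 10))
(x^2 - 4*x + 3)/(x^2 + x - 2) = (x - 3)/(x + 2)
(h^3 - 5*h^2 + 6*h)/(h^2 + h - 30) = h*(h^2 - 5*h + 6)/(h^2 + h - 30)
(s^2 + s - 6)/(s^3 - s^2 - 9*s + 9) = (s - 2)/(s^2 - 4*s + 3)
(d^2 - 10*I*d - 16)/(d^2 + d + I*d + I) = (d^2 - 10*I*d - 16)/(d^2 + d + I*d + I)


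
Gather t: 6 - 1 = 5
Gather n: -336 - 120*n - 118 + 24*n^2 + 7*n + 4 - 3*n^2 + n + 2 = 21*n^2 - 112*n - 448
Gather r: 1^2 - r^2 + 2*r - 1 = -r^2 + 2*r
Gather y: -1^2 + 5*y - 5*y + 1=0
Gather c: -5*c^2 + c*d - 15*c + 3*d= -5*c^2 + c*(d - 15) + 3*d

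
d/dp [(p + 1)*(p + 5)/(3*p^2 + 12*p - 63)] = 2*(-p^2 - 26*p - 73)/(3*(p^4 + 8*p^3 - 26*p^2 - 168*p + 441))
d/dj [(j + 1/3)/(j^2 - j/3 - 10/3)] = (9*j^2 - 3*j - (3*j + 1)*(6*j - 1) - 30)/(-3*j^2 + j + 10)^2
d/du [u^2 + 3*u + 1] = 2*u + 3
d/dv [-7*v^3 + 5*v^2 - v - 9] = -21*v^2 + 10*v - 1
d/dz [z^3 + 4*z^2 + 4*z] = 3*z^2 + 8*z + 4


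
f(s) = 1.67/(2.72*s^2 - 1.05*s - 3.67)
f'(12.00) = -0.00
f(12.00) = 0.00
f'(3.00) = -0.08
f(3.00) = 0.09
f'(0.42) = -0.16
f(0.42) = -0.46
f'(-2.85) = 0.06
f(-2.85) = 0.08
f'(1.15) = -5.30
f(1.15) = -1.30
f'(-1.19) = 6.13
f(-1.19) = 1.17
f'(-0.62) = 1.90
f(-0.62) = -0.85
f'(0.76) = -0.61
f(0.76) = -0.58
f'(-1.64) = 0.58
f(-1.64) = 0.31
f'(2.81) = -0.11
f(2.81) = 0.11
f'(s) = 1.67*(1.05 - 5.44*s)/(2.72*s^2 - 1.05*s - 3.67)^2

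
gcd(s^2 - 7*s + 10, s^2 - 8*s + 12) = s - 2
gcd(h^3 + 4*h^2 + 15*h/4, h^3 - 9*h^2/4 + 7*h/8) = h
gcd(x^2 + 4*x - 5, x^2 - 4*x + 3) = x - 1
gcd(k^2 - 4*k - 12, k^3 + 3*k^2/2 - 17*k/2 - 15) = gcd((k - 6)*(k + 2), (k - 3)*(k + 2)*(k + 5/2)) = k + 2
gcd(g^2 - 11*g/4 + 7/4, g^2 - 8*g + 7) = g - 1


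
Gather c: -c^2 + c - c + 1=1 - c^2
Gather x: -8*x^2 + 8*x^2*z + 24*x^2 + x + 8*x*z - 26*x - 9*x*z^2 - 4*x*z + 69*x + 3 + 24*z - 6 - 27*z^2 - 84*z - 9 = x^2*(8*z + 16) + x*(-9*z^2 + 4*z + 44) - 27*z^2 - 60*z - 12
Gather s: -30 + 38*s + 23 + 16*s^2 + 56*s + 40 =16*s^2 + 94*s + 33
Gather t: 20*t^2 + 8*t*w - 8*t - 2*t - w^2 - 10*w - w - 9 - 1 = 20*t^2 + t*(8*w - 10) - w^2 - 11*w - 10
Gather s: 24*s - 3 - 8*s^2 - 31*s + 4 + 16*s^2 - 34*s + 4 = 8*s^2 - 41*s + 5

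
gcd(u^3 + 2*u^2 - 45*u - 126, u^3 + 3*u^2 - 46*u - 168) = u^2 - u - 42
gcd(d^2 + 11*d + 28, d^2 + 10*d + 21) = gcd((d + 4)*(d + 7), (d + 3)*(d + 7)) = d + 7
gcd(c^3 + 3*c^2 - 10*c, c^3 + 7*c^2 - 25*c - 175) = c + 5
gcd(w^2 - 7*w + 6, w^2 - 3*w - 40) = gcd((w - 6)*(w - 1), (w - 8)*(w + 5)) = 1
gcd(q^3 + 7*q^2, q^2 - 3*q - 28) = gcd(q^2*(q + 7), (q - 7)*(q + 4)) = 1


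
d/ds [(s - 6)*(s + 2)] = 2*s - 4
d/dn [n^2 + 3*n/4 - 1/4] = 2*n + 3/4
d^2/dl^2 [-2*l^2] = -4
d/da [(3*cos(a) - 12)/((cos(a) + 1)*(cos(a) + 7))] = 3*(cos(a)^2 - 8*cos(a) - 39)*sin(a)/((cos(a) + 1)^2*(cos(a) + 7)^2)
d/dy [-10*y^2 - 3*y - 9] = -20*y - 3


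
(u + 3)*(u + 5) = u^2 + 8*u + 15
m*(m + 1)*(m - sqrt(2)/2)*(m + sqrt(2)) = m^4 + sqrt(2)*m^3/2 + m^3 - m^2 + sqrt(2)*m^2/2 - m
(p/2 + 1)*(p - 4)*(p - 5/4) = p^3/2 - 13*p^2/8 - 11*p/4 + 5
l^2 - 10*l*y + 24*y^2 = (l - 6*y)*(l - 4*y)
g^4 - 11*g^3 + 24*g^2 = g^2*(g - 8)*(g - 3)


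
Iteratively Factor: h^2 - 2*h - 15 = (h + 3)*(h - 5)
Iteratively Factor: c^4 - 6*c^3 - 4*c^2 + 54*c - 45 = (c - 1)*(c^3 - 5*c^2 - 9*c + 45) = (c - 5)*(c - 1)*(c^2 - 9) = (c - 5)*(c - 1)*(c + 3)*(c - 3)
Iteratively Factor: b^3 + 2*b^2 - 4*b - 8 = (b - 2)*(b^2 + 4*b + 4) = (b - 2)*(b + 2)*(b + 2)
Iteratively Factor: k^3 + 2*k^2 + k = (k + 1)*(k^2 + k) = k*(k + 1)*(k + 1)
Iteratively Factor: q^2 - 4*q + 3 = (q - 3)*(q - 1)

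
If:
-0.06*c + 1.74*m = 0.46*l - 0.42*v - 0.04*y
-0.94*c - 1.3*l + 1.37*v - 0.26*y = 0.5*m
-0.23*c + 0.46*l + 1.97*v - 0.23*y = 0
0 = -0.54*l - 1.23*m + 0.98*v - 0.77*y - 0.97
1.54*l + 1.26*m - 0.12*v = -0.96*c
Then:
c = 2.97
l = -1.37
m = -0.50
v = 0.85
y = 1.59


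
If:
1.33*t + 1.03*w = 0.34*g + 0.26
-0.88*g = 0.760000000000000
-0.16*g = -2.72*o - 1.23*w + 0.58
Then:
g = -0.86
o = 0.162433155080214 - 0.452205882352941*w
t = -0.774436090225564*w - 0.0252904989747095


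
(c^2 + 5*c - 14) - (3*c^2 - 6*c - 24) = -2*c^2 + 11*c + 10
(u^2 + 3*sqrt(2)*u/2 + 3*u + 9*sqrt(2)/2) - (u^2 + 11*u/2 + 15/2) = -5*u/2 + 3*sqrt(2)*u/2 - 15/2 + 9*sqrt(2)/2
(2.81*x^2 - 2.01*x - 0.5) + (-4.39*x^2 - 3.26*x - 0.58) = -1.58*x^2 - 5.27*x - 1.08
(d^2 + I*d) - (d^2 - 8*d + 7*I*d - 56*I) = 8*d - 6*I*d + 56*I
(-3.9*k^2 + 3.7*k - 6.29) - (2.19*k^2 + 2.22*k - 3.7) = -6.09*k^2 + 1.48*k - 2.59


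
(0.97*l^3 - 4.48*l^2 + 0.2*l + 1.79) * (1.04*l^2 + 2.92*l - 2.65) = 1.0088*l^5 - 1.8268*l^4 - 15.4441*l^3 + 14.3176*l^2 + 4.6968*l - 4.7435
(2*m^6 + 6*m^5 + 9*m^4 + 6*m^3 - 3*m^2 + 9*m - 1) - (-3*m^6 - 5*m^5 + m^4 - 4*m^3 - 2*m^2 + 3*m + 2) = 5*m^6 + 11*m^5 + 8*m^4 + 10*m^3 - m^2 + 6*m - 3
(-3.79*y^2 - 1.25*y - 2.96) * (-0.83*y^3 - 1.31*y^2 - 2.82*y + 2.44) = 3.1457*y^5 + 6.0024*y^4 + 14.7821*y^3 - 1.845*y^2 + 5.2972*y - 7.2224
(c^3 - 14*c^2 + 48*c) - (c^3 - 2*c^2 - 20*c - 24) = -12*c^2 + 68*c + 24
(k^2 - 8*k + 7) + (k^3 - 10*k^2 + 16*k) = k^3 - 9*k^2 + 8*k + 7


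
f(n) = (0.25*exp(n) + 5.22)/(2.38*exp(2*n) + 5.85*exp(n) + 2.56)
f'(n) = (0.25*exp(n) + 5.22)*(-4.76*exp(2*n) - 5.85*exp(n))/(2.38*exp(2*n) + 5.85*exp(n) + 2.56)^2 + 0.25*exp(n)/(2.38*exp(2*n) + 5.85*exp(n) + 2.56)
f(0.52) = 0.29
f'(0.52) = -0.34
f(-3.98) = 1.96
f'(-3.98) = -0.08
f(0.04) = 0.49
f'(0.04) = -0.47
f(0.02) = 0.50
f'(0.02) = -0.47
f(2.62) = 0.02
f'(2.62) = -0.02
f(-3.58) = 1.92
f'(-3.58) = -0.11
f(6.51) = 0.00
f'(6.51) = -0.00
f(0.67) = 0.25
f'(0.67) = -0.30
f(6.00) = 0.00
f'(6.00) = 0.00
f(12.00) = 0.00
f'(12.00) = 0.00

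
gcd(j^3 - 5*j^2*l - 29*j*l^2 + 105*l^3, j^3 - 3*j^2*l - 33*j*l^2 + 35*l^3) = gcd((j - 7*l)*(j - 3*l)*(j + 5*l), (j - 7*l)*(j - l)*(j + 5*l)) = j^2 - 2*j*l - 35*l^2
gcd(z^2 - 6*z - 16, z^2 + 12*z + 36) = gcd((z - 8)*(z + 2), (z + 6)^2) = 1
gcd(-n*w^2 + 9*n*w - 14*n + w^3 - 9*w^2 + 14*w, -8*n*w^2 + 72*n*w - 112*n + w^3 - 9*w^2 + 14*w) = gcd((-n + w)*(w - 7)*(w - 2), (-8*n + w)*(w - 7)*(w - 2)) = w^2 - 9*w + 14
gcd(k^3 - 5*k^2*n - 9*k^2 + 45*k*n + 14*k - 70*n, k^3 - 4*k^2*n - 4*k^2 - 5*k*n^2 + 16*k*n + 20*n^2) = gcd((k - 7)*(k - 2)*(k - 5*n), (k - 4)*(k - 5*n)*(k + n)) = k - 5*n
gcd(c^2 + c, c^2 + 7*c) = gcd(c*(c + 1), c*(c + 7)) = c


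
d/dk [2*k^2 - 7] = 4*k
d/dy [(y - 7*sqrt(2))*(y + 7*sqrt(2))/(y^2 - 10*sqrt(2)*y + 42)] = 10*(-sqrt(2)*y^2 + 28*y - 98*sqrt(2))/(y^4 - 20*sqrt(2)*y^3 + 284*y^2 - 840*sqrt(2)*y + 1764)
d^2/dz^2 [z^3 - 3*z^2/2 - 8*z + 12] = 6*z - 3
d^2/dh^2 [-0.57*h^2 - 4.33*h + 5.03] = -1.14000000000000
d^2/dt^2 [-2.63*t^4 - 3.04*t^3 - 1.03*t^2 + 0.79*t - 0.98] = -31.56*t^2 - 18.24*t - 2.06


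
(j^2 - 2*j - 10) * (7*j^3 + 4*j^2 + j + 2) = 7*j^5 - 10*j^4 - 77*j^3 - 40*j^2 - 14*j - 20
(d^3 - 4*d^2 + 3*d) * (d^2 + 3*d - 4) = d^5 - d^4 - 13*d^3 + 25*d^2 - 12*d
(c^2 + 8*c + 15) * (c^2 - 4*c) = c^4 + 4*c^3 - 17*c^2 - 60*c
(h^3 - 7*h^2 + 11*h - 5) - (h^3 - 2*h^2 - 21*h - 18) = -5*h^2 + 32*h + 13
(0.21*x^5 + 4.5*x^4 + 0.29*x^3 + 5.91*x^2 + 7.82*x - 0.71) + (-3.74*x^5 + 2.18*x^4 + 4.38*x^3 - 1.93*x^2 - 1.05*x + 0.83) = -3.53*x^5 + 6.68*x^4 + 4.67*x^3 + 3.98*x^2 + 6.77*x + 0.12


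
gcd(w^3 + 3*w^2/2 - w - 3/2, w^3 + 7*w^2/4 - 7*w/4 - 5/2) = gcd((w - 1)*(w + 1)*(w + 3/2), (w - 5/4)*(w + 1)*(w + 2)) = w + 1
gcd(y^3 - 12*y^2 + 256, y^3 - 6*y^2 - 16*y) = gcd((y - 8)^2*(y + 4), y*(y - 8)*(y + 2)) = y - 8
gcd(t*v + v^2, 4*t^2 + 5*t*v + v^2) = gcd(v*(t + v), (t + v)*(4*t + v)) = t + v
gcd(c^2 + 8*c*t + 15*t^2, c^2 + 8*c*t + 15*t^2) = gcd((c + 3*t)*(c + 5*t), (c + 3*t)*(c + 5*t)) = c^2 + 8*c*t + 15*t^2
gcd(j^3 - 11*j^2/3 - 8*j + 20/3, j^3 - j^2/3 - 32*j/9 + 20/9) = j^2 + 4*j/3 - 4/3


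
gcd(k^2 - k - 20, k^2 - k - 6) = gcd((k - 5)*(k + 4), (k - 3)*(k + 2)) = 1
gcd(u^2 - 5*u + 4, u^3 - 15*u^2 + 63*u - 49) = u - 1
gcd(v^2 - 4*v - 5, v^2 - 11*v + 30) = v - 5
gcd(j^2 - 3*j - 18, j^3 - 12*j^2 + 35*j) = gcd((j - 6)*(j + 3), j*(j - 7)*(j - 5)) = 1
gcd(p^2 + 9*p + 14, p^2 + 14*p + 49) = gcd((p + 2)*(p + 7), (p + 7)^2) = p + 7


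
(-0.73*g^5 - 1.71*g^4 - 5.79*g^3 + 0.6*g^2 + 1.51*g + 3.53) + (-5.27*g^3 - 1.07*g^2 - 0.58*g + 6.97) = -0.73*g^5 - 1.71*g^4 - 11.06*g^3 - 0.47*g^2 + 0.93*g + 10.5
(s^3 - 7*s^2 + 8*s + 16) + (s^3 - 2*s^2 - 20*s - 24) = 2*s^3 - 9*s^2 - 12*s - 8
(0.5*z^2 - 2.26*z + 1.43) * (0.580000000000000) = 0.29*z^2 - 1.3108*z + 0.8294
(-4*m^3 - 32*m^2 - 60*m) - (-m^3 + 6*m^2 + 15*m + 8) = -3*m^3 - 38*m^2 - 75*m - 8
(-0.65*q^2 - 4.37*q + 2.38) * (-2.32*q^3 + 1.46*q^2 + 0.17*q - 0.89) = 1.508*q^5 + 9.1894*q^4 - 12.0123*q^3 + 3.3104*q^2 + 4.2939*q - 2.1182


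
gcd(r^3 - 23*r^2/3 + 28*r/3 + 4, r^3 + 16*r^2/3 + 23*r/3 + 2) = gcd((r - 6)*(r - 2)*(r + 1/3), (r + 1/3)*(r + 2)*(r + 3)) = r + 1/3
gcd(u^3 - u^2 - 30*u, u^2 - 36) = u - 6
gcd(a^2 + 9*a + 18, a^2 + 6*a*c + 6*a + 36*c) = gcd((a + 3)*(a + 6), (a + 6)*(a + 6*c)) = a + 6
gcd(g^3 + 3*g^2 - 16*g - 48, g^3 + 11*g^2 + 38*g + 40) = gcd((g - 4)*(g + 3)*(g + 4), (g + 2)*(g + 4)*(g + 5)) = g + 4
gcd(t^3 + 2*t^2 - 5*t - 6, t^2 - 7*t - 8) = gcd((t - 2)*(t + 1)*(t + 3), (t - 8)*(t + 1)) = t + 1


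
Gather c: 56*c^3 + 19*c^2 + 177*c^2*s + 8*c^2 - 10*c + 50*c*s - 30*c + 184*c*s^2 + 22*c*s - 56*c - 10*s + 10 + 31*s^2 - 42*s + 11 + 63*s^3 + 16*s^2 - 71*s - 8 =56*c^3 + c^2*(177*s + 27) + c*(184*s^2 + 72*s - 96) + 63*s^3 + 47*s^2 - 123*s + 13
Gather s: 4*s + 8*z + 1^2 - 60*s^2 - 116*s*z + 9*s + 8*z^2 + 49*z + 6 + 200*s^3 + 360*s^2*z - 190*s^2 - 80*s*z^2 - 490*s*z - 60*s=200*s^3 + s^2*(360*z - 250) + s*(-80*z^2 - 606*z - 47) + 8*z^2 + 57*z + 7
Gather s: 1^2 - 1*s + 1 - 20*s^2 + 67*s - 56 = -20*s^2 + 66*s - 54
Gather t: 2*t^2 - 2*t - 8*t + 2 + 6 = 2*t^2 - 10*t + 8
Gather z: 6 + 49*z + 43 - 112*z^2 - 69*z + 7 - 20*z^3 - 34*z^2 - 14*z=-20*z^3 - 146*z^2 - 34*z + 56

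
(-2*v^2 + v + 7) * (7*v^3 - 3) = -14*v^5 + 7*v^4 + 49*v^3 + 6*v^2 - 3*v - 21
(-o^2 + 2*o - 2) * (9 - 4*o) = 4*o^3 - 17*o^2 + 26*o - 18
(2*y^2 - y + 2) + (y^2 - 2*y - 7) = 3*y^2 - 3*y - 5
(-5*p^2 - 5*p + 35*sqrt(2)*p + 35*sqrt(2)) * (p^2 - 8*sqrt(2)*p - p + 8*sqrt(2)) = -5*p^4 + 75*sqrt(2)*p^3 - 555*p^2 - 75*sqrt(2)*p + 560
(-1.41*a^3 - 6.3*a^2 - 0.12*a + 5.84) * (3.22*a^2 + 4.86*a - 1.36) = -4.5402*a^5 - 27.1386*a^4 - 29.0868*a^3 + 26.7896*a^2 + 28.5456*a - 7.9424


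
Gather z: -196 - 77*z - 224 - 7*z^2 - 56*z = -7*z^2 - 133*z - 420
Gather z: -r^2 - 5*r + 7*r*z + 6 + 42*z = -r^2 - 5*r + z*(7*r + 42) + 6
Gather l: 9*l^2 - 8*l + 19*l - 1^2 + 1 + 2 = 9*l^2 + 11*l + 2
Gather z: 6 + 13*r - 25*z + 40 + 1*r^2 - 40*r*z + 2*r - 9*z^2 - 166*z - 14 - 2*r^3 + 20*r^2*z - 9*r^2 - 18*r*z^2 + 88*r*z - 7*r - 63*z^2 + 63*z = -2*r^3 - 8*r^2 + 8*r + z^2*(-18*r - 72) + z*(20*r^2 + 48*r - 128) + 32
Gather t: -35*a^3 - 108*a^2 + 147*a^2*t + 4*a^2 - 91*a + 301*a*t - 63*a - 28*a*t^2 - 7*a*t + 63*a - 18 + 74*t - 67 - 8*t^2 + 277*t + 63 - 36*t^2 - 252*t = -35*a^3 - 104*a^2 - 91*a + t^2*(-28*a - 44) + t*(147*a^2 + 294*a + 99) - 22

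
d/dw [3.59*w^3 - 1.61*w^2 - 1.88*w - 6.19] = 10.77*w^2 - 3.22*w - 1.88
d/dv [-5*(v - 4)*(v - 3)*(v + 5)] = -15*v^2 + 20*v + 115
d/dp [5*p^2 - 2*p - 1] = 10*p - 2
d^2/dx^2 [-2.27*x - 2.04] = 0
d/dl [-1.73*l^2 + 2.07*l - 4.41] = 2.07 - 3.46*l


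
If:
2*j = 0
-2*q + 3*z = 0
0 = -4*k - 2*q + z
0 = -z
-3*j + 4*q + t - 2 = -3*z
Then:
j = 0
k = 0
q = 0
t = 2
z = 0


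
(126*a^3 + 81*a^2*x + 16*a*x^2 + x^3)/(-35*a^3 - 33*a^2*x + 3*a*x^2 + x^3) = (18*a^2 + 9*a*x + x^2)/(-5*a^2 - 4*a*x + x^2)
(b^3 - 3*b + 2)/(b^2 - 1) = (b^2 + b - 2)/(b + 1)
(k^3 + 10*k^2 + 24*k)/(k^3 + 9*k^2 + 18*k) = (k + 4)/(k + 3)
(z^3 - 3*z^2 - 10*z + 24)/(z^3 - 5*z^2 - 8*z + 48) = (z - 2)/(z - 4)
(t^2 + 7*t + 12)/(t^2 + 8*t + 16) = (t + 3)/(t + 4)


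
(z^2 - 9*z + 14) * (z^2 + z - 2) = z^4 - 8*z^3 + 3*z^2 + 32*z - 28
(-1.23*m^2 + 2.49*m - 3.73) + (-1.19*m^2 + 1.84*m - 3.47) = -2.42*m^2 + 4.33*m - 7.2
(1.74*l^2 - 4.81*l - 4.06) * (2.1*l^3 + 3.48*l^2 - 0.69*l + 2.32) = 3.654*l^5 - 4.0458*l^4 - 26.4654*l^3 - 6.7731*l^2 - 8.3578*l - 9.4192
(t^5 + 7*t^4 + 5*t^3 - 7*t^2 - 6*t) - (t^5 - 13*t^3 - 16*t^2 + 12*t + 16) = 7*t^4 + 18*t^3 + 9*t^2 - 18*t - 16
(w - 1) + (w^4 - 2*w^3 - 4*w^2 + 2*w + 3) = w^4 - 2*w^3 - 4*w^2 + 3*w + 2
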